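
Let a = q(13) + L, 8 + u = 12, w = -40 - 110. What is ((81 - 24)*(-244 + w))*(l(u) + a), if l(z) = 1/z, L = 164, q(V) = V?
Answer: -7961361/2 ≈ -3.9807e+6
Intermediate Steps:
w = -150
u = 4 (u = -8 + 12 = 4)
a = 177 (a = 13 + 164 = 177)
((81 - 24)*(-244 + w))*(l(u) + a) = ((81 - 24)*(-244 - 150))*(1/4 + 177) = (57*(-394))*(¼ + 177) = -22458*709/4 = -7961361/2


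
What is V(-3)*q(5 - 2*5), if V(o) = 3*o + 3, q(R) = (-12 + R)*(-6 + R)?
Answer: -1122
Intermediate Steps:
V(o) = 3 + 3*o
V(-3)*q(5 - 2*5) = (3 + 3*(-3))*(72 + (5 - 2*5)² - 18*(5 - 2*5)) = (3 - 9)*(72 + (5 - 10)² - 18*(5 - 10)) = -6*(72 + (-5)² - 18*(-5)) = -6*(72 + 25 + 90) = -6*187 = -1122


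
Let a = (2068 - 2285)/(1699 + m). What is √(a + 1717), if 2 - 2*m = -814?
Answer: √155552586/301 ≈ 41.435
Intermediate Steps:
m = 408 (m = 1 - ½*(-814) = 1 + 407 = 408)
a = -31/301 (a = (2068 - 2285)/(1699 + 408) = -217/2107 = -217*1/2107 = -31/301 ≈ -0.10299)
√(a + 1717) = √(-31/301 + 1717) = √(516786/301) = √155552586/301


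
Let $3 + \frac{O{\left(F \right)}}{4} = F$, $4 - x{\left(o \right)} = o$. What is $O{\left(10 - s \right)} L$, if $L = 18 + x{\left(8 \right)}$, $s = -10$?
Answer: $952$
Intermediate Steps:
$x{\left(o \right)} = 4 - o$
$O{\left(F \right)} = -12 + 4 F$
$L = 14$ ($L = 18 + \left(4 - 8\right) = 18 - 4 = 14$)
$O{\left(10 - s \right)} L = \left(-12 + 4 \left(10 - -10\right)\right) 14 = \left(-12 + 4 \left(10 + 10\right)\right) 14 = \left(-12 + 4 \cdot 20\right) 14 = \left(-12 + 80\right) 14 = 68 \cdot 14 = 952$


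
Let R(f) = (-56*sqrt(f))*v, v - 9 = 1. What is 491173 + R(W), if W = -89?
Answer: 491173 - 560*I*sqrt(89) ≈ 4.9117e+5 - 5283.0*I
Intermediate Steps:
v = 10 (v = 9 + 1 = 10)
R(f) = -560*sqrt(f) (R(f) = -56*sqrt(f)*10 = -560*sqrt(f))
491173 + R(W) = 491173 - 560*I*sqrt(89)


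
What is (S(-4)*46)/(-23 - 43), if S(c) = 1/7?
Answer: -23/231 ≈ -0.099567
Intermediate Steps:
S(c) = 1/7
(S(-4)*46)/(-23 - 43) = ((1/7)*46)/(-23 - 43) = (46/7)/(-66) = (46/7)*(-1/66) = -23/231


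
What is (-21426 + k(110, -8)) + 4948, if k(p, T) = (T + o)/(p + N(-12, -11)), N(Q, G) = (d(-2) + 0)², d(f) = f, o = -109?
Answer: -626203/38 ≈ -16479.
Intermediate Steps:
N(Q, G) = 4 (N(Q, G) = (-2 + 0)² = (-2)² = 4)
k(p, T) = (-109 + T)/(4 + p) (k(p, T) = (T - 109)/(p + 4) = (-109 + T)/(4 + p))
(-21426 + k(110, -8)) + 4948 = (-21426 + (-109 - 8)/(4 + 110)) + 4948 = (-21426 - 117/114) + 4948 = (-21426 + (1/114)*(-117)) + 4948 = (-21426 - 39/38) + 4948 = -814227/38 + 4948 = -626203/38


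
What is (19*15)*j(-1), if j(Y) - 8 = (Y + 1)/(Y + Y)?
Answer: 2280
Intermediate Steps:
j(Y) = 8 + (1 + Y)/(2*Y) (j(Y) = 8 + (Y + 1)/(Y + Y) = 8 + (1 + Y)/((2*Y)) = 8 + (1 + Y)*(1/(2*Y)) = 8 + (1 + Y)/(2*Y))
(19*15)*j(-1) = (19*15)*((1/2)*(1 + 17*(-1))/(-1)) = 285*((1/2)*(-1)*(1 - 17)) = 285*((1/2)*(-1)*(-16)) = 285*8 = 2280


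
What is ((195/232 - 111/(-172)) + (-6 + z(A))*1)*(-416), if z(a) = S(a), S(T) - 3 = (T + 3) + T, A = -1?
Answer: 266708/1247 ≈ 213.88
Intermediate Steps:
S(T) = 6 + 2*T (S(T) = 3 + ((T + 3) + T) = 3 + ((3 + T) + T) = 3 + (3 + 2*T) = 6 + 2*T)
z(a) = 6 + 2*a
((195/232 - 111/(-172)) + (-6 + z(A))*1)*(-416) = ((195/232 - 111/(-172)) + (-6 + (6 + 2*(-1)))*1)*(-416) = ((195*(1/232) - 111*(-1/172)) + (-6 + (6 - 2))*1)*(-416) = ((195/232 + 111/172) + (-6 + 4)*1)*(-416) = (14823/9976 - 2*1)*(-416) = (14823/9976 - 2)*(-416) = -5129/9976*(-416) = 266708/1247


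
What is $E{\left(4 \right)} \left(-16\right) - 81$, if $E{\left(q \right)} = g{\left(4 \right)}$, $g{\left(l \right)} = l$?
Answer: $-145$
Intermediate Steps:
$E{\left(q \right)} = 4$
$E{\left(4 \right)} \left(-16\right) - 81 = 4 \left(-16\right) - 81 = -64 - 81 = -145$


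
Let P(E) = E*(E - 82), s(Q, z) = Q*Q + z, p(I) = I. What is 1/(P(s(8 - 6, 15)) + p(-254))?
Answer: -1/1451 ≈ -0.00068918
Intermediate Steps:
s(Q, z) = z + Q² (s(Q, z) = Q² + z = z + Q²)
P(E) = E*(-82 + E)
1/(P(s(8 - 6, 15)) + p(-254)) = 1/((15 + (8 - 6)²)*(-82 + (15 + (8 - 6)²)) - 254) = 1/((15 + 2²)*(-82 + (15 + 2²)) - 254) = 1/((15 + 4)*(-82 + (15 + 4)) - 254) = 1/(19*(-82 + 19) - 254) = 1/(19*(-63) - 254) = 1/(-1197 - 254) = 1/(-1451) = -1/1451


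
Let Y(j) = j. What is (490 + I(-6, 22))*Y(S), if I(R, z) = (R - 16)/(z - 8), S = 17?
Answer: 58123/7 ≈ 8303.3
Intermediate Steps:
I(R, z) = (-16 + R)/(-8 + z)
(490 + I(-6, 22))*Y(S) = (490 + (-16 - 6)/(-8 + 22))*17 = (490 - 22/14)*17 = (490 + (1/14)*(-22))*17 = (490 - 11/7)*17 = (3419/7)*17 = 58123/7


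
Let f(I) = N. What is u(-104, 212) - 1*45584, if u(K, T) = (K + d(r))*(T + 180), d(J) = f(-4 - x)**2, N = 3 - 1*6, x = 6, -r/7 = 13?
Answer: -82824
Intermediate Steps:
r = -91 (r = -7*13 = -91)
N = -3 (N = 3 - 6 = -3)
f(I) = -3
d(J) = 9 (d(J) = (-3)**2 = 9)
u(K, T) = (9 + K)*(180 + T) (u(K, T) = (K + 9)*(T + 180) = (9 + K)*(180 + T))
u(-104, 212) - 1*45584 = (1620 + 9*212 + 180*(-104) - 104*212) - 1*45584 = (1620 + 1908 - 18720 - 22048) - 45584 = -37240 - 45584 = -82824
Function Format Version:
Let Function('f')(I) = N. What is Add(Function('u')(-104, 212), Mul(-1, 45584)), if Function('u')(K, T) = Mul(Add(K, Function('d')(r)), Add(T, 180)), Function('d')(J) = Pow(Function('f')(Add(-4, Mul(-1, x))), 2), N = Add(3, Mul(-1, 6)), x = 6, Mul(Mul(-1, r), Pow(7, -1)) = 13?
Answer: -82824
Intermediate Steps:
r = -91 (r = Mul(-7, 13) = -91)
N = -3 (N = Add(3, -6) = -3)
Function('f')(I) = -3
Function('d')(J) = 9 (Function('d')(J) = Pow(-3, 2) = 9)
Function('u')(K, T) = Mul(Add(9, K), Add(180, T)) (Function('u')(K, T) = Mul(Add(K, 9), Add(T, 180)) = Mul(Add(9, K), Add(180, T)))
Add(Function('u')(-104, 212), Mul(-1, 45584)) = Add(Add(1620, Mul(9, 212), Mul(180, -104), Mul(-104, 212)), Mul(-1, 45584)) = Add(Add(1620, 1908, -18720, -22048), -45584) = Add(-37240, -45584) = -82824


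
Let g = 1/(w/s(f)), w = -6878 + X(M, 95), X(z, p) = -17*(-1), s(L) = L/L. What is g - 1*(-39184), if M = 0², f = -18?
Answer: 268841423/6861 ≈ 39184.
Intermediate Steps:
M = 0
s(L) = 1
X(z, p) = 17
w = -6861 (w = -6878 + 17 = -6861)
g = -1/6861 (g = 1/(-6861/1) = 1/(-6861*1) = 1/(-6861) = -1/6861 ≈ -0.00014575)
g - 1*(-39184) = -1/6861 - 1*(-39184) = -1/6861 + 39184 = 268841423/6861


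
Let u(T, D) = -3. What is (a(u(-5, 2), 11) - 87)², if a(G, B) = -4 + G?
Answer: 8836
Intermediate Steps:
(a(u(-5, 2), 11) - 87)² = ((-4 - 3) - 87)² = (-7 - 87)² = (-94)² = 8836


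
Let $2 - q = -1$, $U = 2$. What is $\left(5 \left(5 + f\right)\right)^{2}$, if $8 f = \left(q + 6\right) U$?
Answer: $\frac{21025}{16} \approx 1314.1$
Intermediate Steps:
$q = 3$ ($q = 2 - -1 = 2 + 1 = 3$)
$f = \frac{9}{4}$ ($f = \frac{\left(3 + 6\right) 2}{8} = \frac{9 \cdot 2}{8} = \frac{1}{8} \cdot 18 = \frac{9}{4} \approx 2.25$)
$\left(5 \left(5 + f\right)\right)^{2} = \left(5 \left(5 + \frac{9}{4}\right)\right)^{2} = \left(5 \cdot \frac{29}{4}\right)^{2} = \left(\frac{145}{4}\right)^{2} = \frac{21025}{16}$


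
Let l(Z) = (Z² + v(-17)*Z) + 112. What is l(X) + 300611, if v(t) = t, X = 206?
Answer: 339657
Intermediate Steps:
l(Z) = 112 + Z² - 17*Z (l(Z) = (Z² - 17*Z) + 112 = 112 + Z² - 17*Z)
l(X) + 300611 = (112 + 206² - 17*206) + 300611 = (112 + 42436 - 3502) + 300611 = 39046 + 300611 = 339657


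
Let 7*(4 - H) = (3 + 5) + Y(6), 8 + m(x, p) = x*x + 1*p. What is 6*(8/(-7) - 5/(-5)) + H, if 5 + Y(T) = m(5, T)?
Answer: -4/7 ≈ -0.57143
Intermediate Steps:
m(x, p) = -8 + p + x² (m(x, p) = -8 + (x*x + 1*p) = -8 + (x² + p) = -8 + (p + x²) = -8 + p + x²)
Y(T) = 12 + T (Y(T) = -5 + (-8 + T + 5²) = -5 + (-8 + T + 25) = -5 + (17 + T) = 12 + T)
H = 2/7 (H = 4 - ((3 + 5) + (12 + 6))/7 = 4 - (8 + 18)/7 = 4 - ⅐*26 = 4 - 26/7 = 2/7 ≈ 0.28571)
6*(8/(-7) - 5/(-5)) + H = 6*(8/(-7) - 5/(-5)) + 2/7 = 6*(8*(-⅐) - 5*(-⅕)) + 2/7 = 6*(-8/7 + 1) + 2/7 = 6*(-⅐) + 2/7 = -6/7 + 2/7 = -4/7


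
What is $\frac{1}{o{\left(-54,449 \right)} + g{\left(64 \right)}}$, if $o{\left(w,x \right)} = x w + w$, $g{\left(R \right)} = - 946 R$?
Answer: $- \frac{1}{84844} \approx -1.1786 \cdot 10^{-5}$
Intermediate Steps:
$o{\left(w,x \right)} = w + w x$ ($o{\left(w,x \right)} = w x + w = w + w x$)
$\frac{1}{o{\left(-54,449 \right)} + g{\left(64 \right)}} = \frac{1}{- 54 \left(1 + 449\right) - 60544} = \frac{1}{\left(-54\right) 450 - 60544} = \frac{1}{-24300 - 60544} = \frac{1}{-84844} = - \frac{1}{84844}$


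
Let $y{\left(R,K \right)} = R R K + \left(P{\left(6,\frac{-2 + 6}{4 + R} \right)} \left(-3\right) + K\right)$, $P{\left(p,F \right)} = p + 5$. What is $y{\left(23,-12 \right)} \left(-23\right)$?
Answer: $147039$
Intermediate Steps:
$P{\left(p,F \right)} = 5 + p$
$y{\left(R,K \right)} = -33 + K + K R^{2}$ ($y{\left(R,K \right)} = R R K + \left(\left(5 + 6\right) \left(-3\right) + K\right) = R^{2} K + \left(11 \left(-3\right) + K\right) = K R^{2} + \left(-33 + K\right) = -33 + K + K R^{2}$)
$y{\left(23,-12 \right)} \left(-23\right) = \left(-33 - 12 - 12 \cdot 23^{2}\right) \left(-23\right) = \left(-33 - 12 - 6348\right) \left(-23\right) = \left(-6393\right) \left(-23\right) = 147039$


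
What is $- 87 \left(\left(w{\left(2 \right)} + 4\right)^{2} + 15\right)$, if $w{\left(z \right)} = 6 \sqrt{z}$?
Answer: $-8961 - 4176 \sqrt{2} \approx -14867.0$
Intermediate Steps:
$- 87 \left(\left(w{\left(2 \right)} + 4\right)^{2} + 15\right) = - 87 \left(\left(6 \sqrt{2} + 4\right)^{2} + 15\right) = - 87 \left(\left(4 + 6 \sqrt{2}\right)^{2} + 15\right) = - 87 \left(15 + \left(4 + 6 \sqrt{2}\right)^{2}\right) = -1305 - 87 \left(4 + 6 \sqrt{2}\right)^{2}$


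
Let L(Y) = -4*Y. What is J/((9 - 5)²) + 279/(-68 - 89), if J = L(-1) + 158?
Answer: 10485/1256 ≈ 8.3479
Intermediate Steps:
J = 162 (J = -4*(-1) + 158 = 4 + 158 = 162)
J/((9 - 5)²) + 279/(-68 - 89) = 162/((9 - 5)²) + 279/(-68 - 89) = 162/(4²) + 279/(-157) = 162/16 + 279*(-1/157) = 162*(1/16) - 279/157 = 81/8 - 279/157 = 10485/1256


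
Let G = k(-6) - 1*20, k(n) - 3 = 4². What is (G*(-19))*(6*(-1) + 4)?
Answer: -38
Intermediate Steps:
k(n) = 19 (k(n) = 3 + 4² = 3 + 16 = 19)
G = -1 (G = 19 - 1*20 = 19 - 20 = -1)
(G*(-19))*(6*(-1) + 4) = (-1*(-19))*(6*(-1) + 4) = 19*(-6 + 4) = 19*(-2) = -38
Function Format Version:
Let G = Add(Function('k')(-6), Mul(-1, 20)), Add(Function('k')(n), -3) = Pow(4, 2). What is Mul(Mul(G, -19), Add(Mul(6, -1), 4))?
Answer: -38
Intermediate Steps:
Function('k')(n) = 19 (Function('k')(n) = Add(3, Pow(4, 2)) = Add(3, 16) = 19)
G = -1 (G = Add(19, Mul(-1, 20)) = Add(19, -20) = -1)
Mul(Mul(G, -19), Add(Mul(6, -1), 4)) = Mul(Mul(-1, -19), Add(Mul(6, -1), 4)) = Mul(19, Add(-6, 4)) = Mul(19, -2) = -38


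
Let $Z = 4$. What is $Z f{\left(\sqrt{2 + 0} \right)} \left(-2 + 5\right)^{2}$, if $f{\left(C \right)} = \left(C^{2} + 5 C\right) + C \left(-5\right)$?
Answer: $72$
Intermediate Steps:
$f{\left(C \right)} = C^{2}$ ($f{\left(C \right)} = \left(C^{2} + 5 C\right) - 5 C = C^{2}$)
$Z f{\left(\sqrt{2 + 0} \right)} \left(-2 + 5\right)^{2} = 4 \left(\sqrt{2 + 0}\right)^{2} \left(-2 + 5\right)^{2} = 4 \left(\sqrt{2}\right)^{2} \cdot 3^{2} = 4 \cdot 2 \cdot 9 = 8 \cdot 9 = 72$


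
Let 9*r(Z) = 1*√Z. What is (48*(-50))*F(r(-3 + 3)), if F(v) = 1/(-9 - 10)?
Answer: 2400/19 ≈ 126.32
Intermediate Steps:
r(Z) = √Z/9 (r(Z) = (1*√Z)/9 = √Z/9)
F(v) = -1/19 (F(v) = 1/(-19) = -1/19)
(48*(-50))*F(r(-3 + 3)) = (48*(-50))*(-1/19) = -2400*(-1/19) = 2400/19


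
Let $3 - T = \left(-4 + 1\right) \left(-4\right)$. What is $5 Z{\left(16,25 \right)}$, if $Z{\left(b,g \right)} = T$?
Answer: $-45$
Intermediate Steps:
$T = -9$ ($T = 3 - \left(-4 + 1\right) \left(-4\right) = 3 - \left(-3\right) \left(-4\right) = 3 - 12 = -9$)
$Z{\left(b,g \right)} = -9$
$5 Z{\left(16,25 \right)} = 5 \left(-9\right) = -45$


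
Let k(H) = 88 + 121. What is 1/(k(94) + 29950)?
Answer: 1/30159 ≈ 3.3158e-5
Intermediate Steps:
k(H) = 209
1/(k(94) + 29950) = 1/(209 + 29950) = 1/30159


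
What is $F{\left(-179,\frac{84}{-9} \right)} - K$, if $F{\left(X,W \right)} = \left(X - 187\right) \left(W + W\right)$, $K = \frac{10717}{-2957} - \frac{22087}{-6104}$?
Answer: $\frac{123314480605}{18049528} \approx 6832.0$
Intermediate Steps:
$K = - \frac{105309}{18049528}$ ($K = 10717 \left(- \frac{1}{2957}\right) - - \frac{22087}{6104} = - \frac{10717}{2957} + \frac{22087}{6104} = - \frac{105309}{18049528} \approx -0.0058344$)
$F{\left(X,W \right)} = 2 W \left(-187 + X\right)$ ($F{\left(X,W \right)} = \left(-187 + X\right) 2 W = 2 W \left(-187 + X\right)$)
$F{\left(-179,\frac{84}{-9} \right)} - K = 2 \frac{84}{-9} \left(-187 - 179\right) - - \frac{105309}{18049528} = 2 \cdot 84 \left(- \frac{1}{9}\right) \left(-366\right) + \frac{105309}{18049528} = 2 \left(- \frac{28}{3}\right) \left(-366\right) + \frac{105309}{18049528} = 6832 + \frac{105309}{18049528} = \frac{123314480605}{18049528}$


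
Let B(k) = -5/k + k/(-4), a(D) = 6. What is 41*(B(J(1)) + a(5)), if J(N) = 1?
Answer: 123/4 ≈ 30.750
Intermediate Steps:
B(k) = -5/k - k/4 (B(k) = -5/k + k*(-¼) = -5/k - k/4)
41*(B(J(1)) + a(5)) = 41*((-5/1 - ¼*1) + 6) = 41*((-5*1 - ¼) + 6) = 41*((-5 - ¼) + 6) = 41*(-21/4 + 6) = 41*(¾) = 123/4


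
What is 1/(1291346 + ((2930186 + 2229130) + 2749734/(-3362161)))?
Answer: 3362161/21688161450848 ≈ 1.5502e-7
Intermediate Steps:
1/(1291346 + ((2930186 + 2229130) + 2749734/(-3362161))) = 1/(1291346 + (5159316 + 2749734*(-1/3362161))) = 1/(1291346 + (5159316 - 2749734/3362161)) = 1/(1291346 + 17346448292142/3362161) = 1/(21688161450848/3362161) = 3362161/21688161450848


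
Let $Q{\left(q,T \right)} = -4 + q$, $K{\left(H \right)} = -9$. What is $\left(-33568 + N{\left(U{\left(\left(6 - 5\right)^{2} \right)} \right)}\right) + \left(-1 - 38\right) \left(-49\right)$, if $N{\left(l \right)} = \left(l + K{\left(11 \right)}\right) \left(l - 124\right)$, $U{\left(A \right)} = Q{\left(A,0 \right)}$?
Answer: $-30133$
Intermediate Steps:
$U{\left(A \right)} = -4 + A$
$N{\left(l \right)} = \left(-124 + l\right) \left(-9 + l\right)$ ($N{\left(l \right)} = \left(l - 9\right) \left(l - 124\right) = \left(-9 + l\right) \left(-124 + l\right) = \left(-124 + l\right) \left(-9 + l\right)$)
$\left(-33568 + N{\left(U{\left(\left(6 - 5\right)^{2} \right)} \right)}\right) + \left(-1 - 38\right) \left(-49\right) = \left(-33568 + \left(1116 + \left(-4 + \left(6 - 5\right)^{2}\right)^{2} - 133 \left(-4 + \left(6 - 5\right)^{2}\right)\right)\right) + \left(-1 - 38\right) \left(-49\right) = \left(-33568 + \left(1116 + \left(-4 + 1^{2}\right)^{2} - 133 \left(-4 + 1^{2}\right)\right)\right) - -1911 = \left(-33568 + \left(1116 + \left(-4 + 1\right)^{2} - 133 \left(-4 + 1\right)\right)\right) + 1911 = \left(-33568 + \left(1116 + \left(-3\right)^{2} - -399\right)\right) + 1911 = \left(-33568 + \left(1116 + 9 + 399\right)\right) + 1911 = \left(-33568 + 1524\right) + 1911 = -32044 + 1911 = -30133$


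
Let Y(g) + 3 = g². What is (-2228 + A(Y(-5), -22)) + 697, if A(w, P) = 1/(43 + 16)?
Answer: -90328/59 ≈ -1531.0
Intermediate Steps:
Y(g) = -3 + g²
A(w, P) = 1/59
(-2228 + A(Y(-5), -22)) + 697 = (-2228 + 1/59) + 697 = -131451/59 + 697 = -90328/59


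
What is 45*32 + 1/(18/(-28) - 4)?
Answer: 93586/65 ≈ 1439.8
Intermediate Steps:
45*32 + 1/(18/(-28) - 4) = 1440 + 1/(18*(-1/28) - 4) = 1440 + 1/(-9/14 - 4) = 1440 + 1/(-65/14) = 1440 - 14/65 = 93586/65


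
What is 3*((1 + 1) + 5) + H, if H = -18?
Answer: 3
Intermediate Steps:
3*((1 + 1) + 5) + H = 3*((1 + 1) + 5) - 18 = 3*(2 + 5) - 18 = 3*7 - 18 = 21 - 18 = 3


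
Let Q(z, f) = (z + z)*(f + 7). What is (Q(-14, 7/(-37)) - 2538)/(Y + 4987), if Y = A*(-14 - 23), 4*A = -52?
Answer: -50481/101158 ≈ -0.49903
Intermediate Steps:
A = -13 (A = (¼)*(-52) = -13)
Y = 481 (Y = -13*(-14 - 23) = -13*(-37) = 481)
Q(z, f) = 2*z*(7 + f) (Q(z, f) = (2*z)*(7 + f) = 2*z*(7 + f))
(Q(-14, 7/(-37)) - 2538)/(Y + 4987) = (2*(-14)*(7 + 7/(-37)) - 2538)/(481 + 4987) = (2*(-14)*(7 + 7*(-1/37)) - 2538)/5468 = (2*(-14)*(7 - 7/37) - 2538)*(1/5468) = (2*(-14)*(252/37) - 2538)*(1/5468) = (-7056/37 - 2538)*(1/5468) = -100962/37*1/5468 = -50481/101158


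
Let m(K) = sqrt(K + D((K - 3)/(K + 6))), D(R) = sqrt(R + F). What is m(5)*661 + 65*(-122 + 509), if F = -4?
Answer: 25155 + 661*sqrt(605 + 11*I*sqrt(462))/11 ≈ 26660.0 + 283.64*I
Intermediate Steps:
D(R) = sqrt(-4 + R) (D(R) = sqrt(R - 4) = sqrt(-4 + R))
m(K) = sqrt(K + sqrt(-4 + (-3 + K)/(6 + K))) (m(K) = sqrt(K + sqrt(-4 + (K - 3)/(K + 6))) = sqrt(K + sqrt(-4 + (-3 + K)/(6 + K))))
m(5)*661 + 65*(-122 + 509) = sqrt(5 + sqrt(3)*sqrt((-9 - 1*5)/(6 + 5)))*661 + 65*(-122 + 509) = sqrt(5 + sqrt(3)*sqrt((-9 - 5)/11))*661 + 65*387 = sqrt(5 + sqrt(3)*sqrt((1/11)*(-14)))*661 + 25155 = sqrt(5 + sqrt(3)*sqrt(-14/11))*661 + 25155 = sqrt(5 + sqrt(3)*(I*sqrt(154)/11))*661 + 25155 = sqrt(5 + I*sqrt(462)/11)*661 + 25155 = 661*sqrt(5 + I*sqrt(462)/11) + 25155 = 25155 + 661*sqrt(5 + I*sqrt(462)/11)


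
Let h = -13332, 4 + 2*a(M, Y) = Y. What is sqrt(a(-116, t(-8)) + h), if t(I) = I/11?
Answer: I*sqrt(1613458)/11 ≈ 115.47*I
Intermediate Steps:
t(I) = I/11 (t(I) = I*(1/11) = I/11)
a(M, Y) = -2 + Y/2
sqrt(a(-116, t(-8)) + h) = sqrt((-2 + ((1/11)*(-8))/2) - 13332) = sqrt((-2 + (1/2)*(-8/11)) - 13332) = sqrt((-2 - 4/11) - 13332) = sqrt(-26/11 - 13332) = sqrt(-146678/11) = I*sqrt(1613458)/11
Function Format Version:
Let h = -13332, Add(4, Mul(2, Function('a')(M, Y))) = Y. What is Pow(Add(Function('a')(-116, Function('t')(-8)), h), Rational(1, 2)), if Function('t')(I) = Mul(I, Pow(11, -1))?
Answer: Mul(Rational(1, 11), I, Pow(1613458, Rational(1, 2))) ≈ Mul(115.47, I)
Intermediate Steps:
Function('t')(I) = Mul(Rational(1, 11), I) (Function('t')(I) = Mul(I, Rational(1, 11)) = Mul(Rational(1, 11), I))
Function('a')(M, Y) = Add(-2, Mul(Rational(1, 2), Y))
Pow(Add(Function('a')(-116, Function('t')(-8)), h), Rational(1, 2)) = Pow(Add(Add(-2, Mul(Rational(1, 2), Mul(Rational(1, 11), -8))), -13332), Rational(1, 2)) = Pow(Add(Add(-2, Mul(Rational(1, 2), Rational(-8, 11))), -13332), Rational(1, 2)) = Pow(Add(Add(-2, Rational(-4, 11)), -13332), Rational(1, 2)) = Pow(Add(Rational(-26, 11), -13332), Rational(1, 2)) = Pow(Rational(-146678, 11), Rational(1, 2)) = Mul(Rational(1, 11), I, Pow(1613458, Rational(1, 2)))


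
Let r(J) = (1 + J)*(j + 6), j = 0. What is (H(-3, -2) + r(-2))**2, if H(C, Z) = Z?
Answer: 64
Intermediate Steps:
r(J) = 6 + 6*J (r(J) = (1 + J)*(0 + 6) = (1 + J)*6 = 6 + 6*J)
(H(-3, -2) + r(-2))**2 = (-2 + (6 + 6*(-2)))**2 = (-2 + (6 - 12))**2 = (-2 - 6)**2 = (-8)**2 = 64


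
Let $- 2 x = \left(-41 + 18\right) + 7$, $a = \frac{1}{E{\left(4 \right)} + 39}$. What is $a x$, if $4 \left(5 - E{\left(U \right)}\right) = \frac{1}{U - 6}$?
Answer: $\frac{64}{353} \approx 0.1813$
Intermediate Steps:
$E{\left(U \right)} = 5 - \frac{1}{4 \left(-6 + U\right)}$ ($E{\left(U \right)} = 5 - \frac{1}{4 \left(U - 6\right)} = 5 - \frac{1}{4 \left(-6 + U\right)}$)
$a = \frac{8}{353}$ ($a = \frac{1}{\frac{-121 + 20 \cdot 4}{4 \left(-6 + 4\right)} + 39} = \frac{1}{\frac{-121 + 80}{4 \left(-2\right)} + 39} = \frac{1}{\frac{1}{4} \left(- \frac{1}{2}\right) \left(-41\right) + 39} = \frac{1}{\frac{41}{8} + 39} = \frac{1}{\frac{353}{8}} = \frac{8}{353} \approx 0.022663$)
$x = 8$ ($x = - \frac{\left(-41 + 18\right) + 7}{2} = - \frac{-23 + 7}{2} = \left(- \frac{1}{2}\right) \left(-16\right) = 8$)
$a x = \frac{8}{353} \cdot 8 = \frac{64}{353}$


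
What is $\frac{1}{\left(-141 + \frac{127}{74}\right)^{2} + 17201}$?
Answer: $\frac{5476}{200426925} \approx 2.7322 \cdot 10^{-5}$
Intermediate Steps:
$\frac{1}{\left(-141 + \frac{127}{74}\right)^{2} + 17201} = \frac{1}{\left(- \frac{10307}{74}\right)^{2} + 17201} = \frac{1}{\frac{106234249}{5476} + 17201} = \frac{1}{\frac{200426925}{5476}} = \frac{5476}{200426925}$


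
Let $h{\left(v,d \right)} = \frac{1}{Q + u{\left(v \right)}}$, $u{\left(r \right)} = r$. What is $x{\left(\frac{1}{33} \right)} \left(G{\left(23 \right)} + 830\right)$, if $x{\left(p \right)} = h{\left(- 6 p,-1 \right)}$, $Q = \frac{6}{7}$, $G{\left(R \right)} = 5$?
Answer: $\frac{64295}{52} \approx 1236.4$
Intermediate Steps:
$Q = \frac{6}{7}$ ($Q = 6 \cdot \frac{1}{7} = \frac{6}{7} \approx 0.85714$)
$h{\left(v,d \right)} = \frac{1}{\frac{6}{7} + v}$
$x{\left(p \right)} = \frac{7}{6 - 42 p}$ ($x{\left(p \right)} = \frac{7}{6 + 7 \left(- 6 p\right)} = \frac{7}{6 - 42 p}$)
$x{\left(\frac{1}{33} \right)} \left(G{\left(23 \right)} + 830\right) = - \frac{7}{-6 + \frac{42}{33}} \left(5 + 830\right) = - \frac{7}{-6 + 42 \cdot \frac{1}{33}} \cdot 835 = - \frac{7}{-6 + \frac{14}{11}} \cdot 835 = - \frac{7}{- \frac{52}{11}} \cdot 835 = \left(-7\right) \left(- \frac{11}{52}\right) 835 = \frac{77}{52} \cdot 835 = \frac{64295}{52}$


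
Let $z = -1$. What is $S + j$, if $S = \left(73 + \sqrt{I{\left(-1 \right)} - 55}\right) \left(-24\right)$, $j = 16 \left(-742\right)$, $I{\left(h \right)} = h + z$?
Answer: $-13624 - 24 i \sqrt{57} \approx -13624.0 - 181.2 i$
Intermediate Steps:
$I{\left(h \right)} = -1 + h$ ($I{\left(h \right)} = h - 1 = -1 + h$)
$j = -11872$
$S = -1752 - 24 i \sqrt{57}$ ($S = \left(73 + \sqrt{\left(-1 - 1\right) - 55}\right) \left(-24\right) = \left(73 + \sqrt{-2 - 55}\right) \left(-24\right) = \left(73 + \sqrt{-57}\right) \left(-24\right) = \left(73 + i \sqrt{57}\right) \left(-24\right) = -1752 - 24 i \sqrt{57} \approx -1752.0 - 181.2 i$)
$S + j = \left(-1752 - 24 i \sqrt{57}\right) - 11872 = -13624 - 24 i \sqrt{57}$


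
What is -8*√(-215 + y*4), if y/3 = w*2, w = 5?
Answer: -8*I*√95 ≈ -77.974*I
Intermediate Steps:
y = 30 (y = 3*(5*2) = 3*10 = 30)
-8*√(-215 + y*4) = -8*√(-215 + 30*4) = -8*√(-215 + 120) = -8*I*√95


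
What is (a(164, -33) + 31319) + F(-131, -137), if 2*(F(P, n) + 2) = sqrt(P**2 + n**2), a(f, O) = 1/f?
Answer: 5135989/164 + sqrt(35930)/2 ≈ 31412.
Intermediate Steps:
F(P, n) = -2 + sqrt(P**2 + n**2)/2
(a(164, -33) + 31319) + F(-131, -137) = (1/164 + 31319) + (-2 + sqrt((-131)**2 + (-137)**2)/2) = (1/164 + 31319) + (-2 + sqrt(17161 + 18769)/2) = 5136317/164 + (-2 + sqrt(35930)/2) = 5135989/164 + sqrt(35930)/2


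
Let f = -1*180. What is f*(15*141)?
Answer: -380700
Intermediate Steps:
f = -180
f*(15*141) = -2700*141 = -180*2115 = -380700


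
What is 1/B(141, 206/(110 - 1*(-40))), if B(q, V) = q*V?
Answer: 25/4841 ≈ 0.0051642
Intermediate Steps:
B(q, V) = V*q
1/B(141, 206/(110 - 1*(-40))) = 1/((206/(110 - 1*(-40)))*141) = 1/((206/(110 + 40))*141) = 1/((206/150)*141) = 1/((206*(1/150))*141) = 1/((103/75)*141) = 1/(4841/25) = 25/4841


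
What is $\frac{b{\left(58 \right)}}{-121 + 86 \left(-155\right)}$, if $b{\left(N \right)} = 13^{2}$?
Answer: $- \frac{169}{13451} \approx -0.012564$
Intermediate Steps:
$b{\left(N \right)} = 169$
$\frac{b{\left(58 \right)}}{-121 + 86 \left(-155\right)} = \frac{169}{-121 + 86 \left(-155\right)} = \frac{169}{-121 - 13330} = \frac{169}{-13451} = 169 \left(- \frac{1}{13451}\right) = - \frac{169}{13451}$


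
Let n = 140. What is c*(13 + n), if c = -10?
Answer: -1530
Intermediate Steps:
c*(13 + n) = -10*(13 + 140) = -10*153 = -1530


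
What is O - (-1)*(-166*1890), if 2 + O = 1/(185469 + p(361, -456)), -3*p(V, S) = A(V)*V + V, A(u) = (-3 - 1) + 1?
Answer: -174794766715/557129 ≈ -3.1374e+5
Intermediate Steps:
A(u) = -3 (A(u) = -4 + 1 = -3)
p(V, S) = 2*V/3 (p(V, S) = -(-3*V + V)/3 = -(-2)*V/3 = 2*V/3)
O = -1114255/557129 (O = -2 + 1/(185469 + (⅔)*361) = -2 + 1/(185469 + 722/3) = -2 + 1/(557129/3) = -2 + 3/557129 = -1114255/557129 ≈ -2.0000)
O - (-1)*(-166*1890) = -1114255/557129 - (-1)*(-166*1890) = -1114255/557129 - (-1)*(-313740) = -1114255/557129 - 1*313740 = -1114255/557129 - 313740 = -174794766715/557129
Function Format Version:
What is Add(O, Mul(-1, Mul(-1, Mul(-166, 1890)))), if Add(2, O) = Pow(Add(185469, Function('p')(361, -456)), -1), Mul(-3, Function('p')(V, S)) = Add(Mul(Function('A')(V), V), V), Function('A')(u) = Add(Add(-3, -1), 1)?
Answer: Rational(-174794766715, 557129) ≈ -3.1374e+5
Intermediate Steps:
Function('A')(u) = -3 (Function('A')(u) = Add(-4, 1) = -3)
Function('p')(V, S) = Mul(Rational(2, 3), V) (Function('p')(V, S) = Mul(Rational(-1, 3), Add(Mul(-3, V), V)) = Mul(Rational(-1, 3), Mul(-2, V)) = Mul(Rational(2, 3), V))
O = Rational(-1114255, 557129) (O = Add(-2, Pow(Add(185469, Mul(Rational(2, 3), 361)), -1)) = Add(-2, Pow(Add(185469, Rational(722, 3)), -1)) = Add(-2, Pow(Rational(557129, 3), -1)) = Add(-2, Rational(3, 557129)) = Rational(-1114255, 557129) ≈ -2.0000)
Add(O, Mul(-1, Mul(-1, Mul(-166, 1890)))) = Add(Rational(-1114255, 557129), Mul(-1, Mul(-1, Mul(-166, 1890)))) = Add(Rational(-1114255, 557129), Mul(-1, Mul(-1, -313740))) = Add(Rational(-1114255, 557129), Mul(-1, 313740)) = Add(Rational(-1114255, 557129), -313740) = Rational(-174794766715, 557129)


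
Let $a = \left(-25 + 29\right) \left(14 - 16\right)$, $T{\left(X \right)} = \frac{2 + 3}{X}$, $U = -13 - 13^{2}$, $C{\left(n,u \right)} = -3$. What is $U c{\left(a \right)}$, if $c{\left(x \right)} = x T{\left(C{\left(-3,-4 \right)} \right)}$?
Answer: $- \frac{7280}{3} \approx -2426.7$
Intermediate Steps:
$U = -182$ ($U = -13 - 169 = -182$)
$T{\left(X \right)} = \frac{5}{X}$
$a = -8$ ($a = 4 \left(-2\right) = -8$)
$c{\left(x \right)} = - \frac{5 x}{3}$ ($c{\left(x \right)} = x \frac{5}{-3} = x 5 \left(- \frac{1}{3}\right) = x \left(- \frac{5}{3}\right) = - \frac{5 x}{3}$)
$U c{\left(a \right)} = - 182 \left(\left(- \frac{5}{3}\right) \left(-8\right)\right) = \left(-182\right) \frac{40}{3} = - \frac{7280}{3}$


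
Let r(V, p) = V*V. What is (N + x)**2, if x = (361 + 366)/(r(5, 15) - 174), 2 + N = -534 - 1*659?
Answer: 31963003524/22201 ≈ 1.4397e+6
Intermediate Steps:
r(V, p) = V**2
N = -1195 (N = -2 + (-534 - 1*659) = -2 + (-534 - 659) = -2 - 1193 = -1195)
x = -727/149 (x = (361 + 366)/(5**2 - 174) = 727/(25 - 174) = 727/(-149) = 727*(-1/149) = -727/149 ≈ -4.8792)
(N + x)**2 = (-1195 - 727/149)**2 = (-178782/149)**2 = 31963003524/22201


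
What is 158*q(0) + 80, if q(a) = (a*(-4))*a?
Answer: 80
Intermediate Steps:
q(a) = -4*a**2 (q(a) = (-4*a)*a = -4*a**2)
158*q(0) + 80 = 158*(-4*0**2) + 80 = 158*(-4*0) + 80 = 158*0 + 80 = 0 + 80 = 80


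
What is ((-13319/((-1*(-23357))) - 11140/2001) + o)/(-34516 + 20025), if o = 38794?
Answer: -1812842179159/677271040287 ≈ -2.6767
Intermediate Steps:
((-13319/((-1*(-23357))) - 11140/2001) + o)/(-34516 + 20025) = ((-13319/((-1*(-23357))) - 11140/2001) + 38794)/(-34516 + 20025) = ((-13319/23357 - 11140*1/2001) + 38794)/(-14491) = ((-13319*1/23357 - 11140/2001) + 38794)*(-1/14491) = ((-13319/23357 - 11140/2001) + 38794)*(-1/14491) = (-286848299/46737357 + 38794)*(-1/14491) = (1812842179159/46737357)*(-1/14491) = -1812842179159/677271040287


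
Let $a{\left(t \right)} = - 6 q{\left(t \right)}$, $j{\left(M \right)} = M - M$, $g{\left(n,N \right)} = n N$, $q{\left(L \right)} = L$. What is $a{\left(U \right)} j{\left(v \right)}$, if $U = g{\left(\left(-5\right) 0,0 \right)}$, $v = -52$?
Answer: $0$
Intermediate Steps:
$g{\left(n,N \right)} = N n$
$U = 0$ ($U = 0 \left(\left(-5\right) 0\right) = 0 \cdot 0 = 0$)
$j{\left(M \right)} = 0$
$a{\left(t \right)} = - 6 t$
$a{\left(U \right)} j{\left(v \right)} = \left(-6\right) 0 \cdot 0 = 0 \cdot 0 = 0$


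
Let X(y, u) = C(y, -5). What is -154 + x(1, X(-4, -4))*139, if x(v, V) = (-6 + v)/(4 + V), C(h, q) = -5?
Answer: 541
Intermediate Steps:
X(y, u) = -5
x(v, V) = (-6 + v)/(4 + V)
-154 + x(1, X(-4, -4))*139 = -154 + ((-6 + 1)/(4 - 5))*139 = -154 + (-5/(-1))*139 = -154 - 1*(-5)*139 = -154 + 5*139 = -154 + 695 = 541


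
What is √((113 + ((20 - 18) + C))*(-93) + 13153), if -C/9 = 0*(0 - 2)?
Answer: √2458 ≈ 49.578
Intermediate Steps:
C = 0 (C = -0*(0 - 2) = -0*(-2) = -9*0 = 0)
√((113 + ((20 - 18) + C))*(-93) + 13153) = √((113 + ((20 - 18) + 0))*(-93) + 13153) = √((113 + (2 + 0))*(-93) + 13153) = √((113 + 2)*(-93) + 13153) = √(115*(-93) + 13153) = √(-10695 + 13153) = √2458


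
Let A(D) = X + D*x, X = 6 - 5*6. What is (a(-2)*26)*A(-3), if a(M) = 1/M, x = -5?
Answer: 117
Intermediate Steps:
X = -24 (X = 6 - 30 = -24)
A(D) = -24 - 5*D (A(D) = -24 + D*(-5) = -24 - 5*D)
(a(-2)*26)*A(-3) = (26/(-2))*(-24 - 5*(-3)) = (-½*26)*(-24 + 15) = -13*(-9) = 117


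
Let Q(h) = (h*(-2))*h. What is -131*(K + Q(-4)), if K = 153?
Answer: -15851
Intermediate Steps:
Q(h) = -2*h² (Q(h) = (-2*h)*h = -2*h²)
-131*(K + Q(-4)) = -131*(153 - 2*(-4)²) = -131*(153 - 2*16) = -131*(153 - 32) = -131*121 = -15851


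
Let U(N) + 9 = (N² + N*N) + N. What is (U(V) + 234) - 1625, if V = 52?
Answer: 4060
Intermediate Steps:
U(N) = -9 + N + 2*N² (U(N) = -9 + ((N² + N*N) + N) = -9 + ((N² + N²) + N) = -9 + (2*N² + N) = -9 + (N + 2*N²) = -9 + N + 2*N²)
(U(V) + 234) - 1625 = ((-9 + 52 + 2*52²) + 234) - 1625 = ((-9 + 52 + 2*2704) + 234) - 1625 = ((-9 + 52 + 5408) + 234) - 1625 = (5451 + 234) - 1625 = 5685 - 1625 = 4060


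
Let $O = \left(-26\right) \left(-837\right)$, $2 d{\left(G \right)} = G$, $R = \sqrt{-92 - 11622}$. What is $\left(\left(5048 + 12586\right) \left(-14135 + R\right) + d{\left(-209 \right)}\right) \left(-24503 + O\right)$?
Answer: $\frac{1366425199249}{2} - 48334794 i \sqrt{11714} \approx 6.8321 \cdot 10^{11} - 5.2313 \cdot 10^{9} i$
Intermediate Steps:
$R = i \sqrt{11714}$ ($R = \sqrt{-11714} = i \sqrt{11714} \approx 108.23 i$)
$d{\left(G \right)} = \frac{G}{2}$
$O = 21762$
$\left(\left(5048 + 12586\right) \left(-14135 + R\right) + d{\left(-209 \right)}\right) \left(-24503 + O\right) = \left(\left(5048 + 12586\right) \left(-14135 + i \sqrt{11714}\right) + \frac{1}{2} \left(-209\right)\right) \left(-24503 + 21762\right) = \left(17634 \left(-14135 + i \sqrt{11714}\right) - \frac{209}{2}\right) \left(-2741\right) = \left(\left(-249256590 + 17634 i \sqrt{11714}\right) - \frac{209}{2}\right) \left(-2741\right) = \left(- \frac{498513389}{2} + 17634 i \sqrt{11714}\right) \left(-2741\right) = \frac{1366425199249}{2} - 48334794 i \sqrt{11714}$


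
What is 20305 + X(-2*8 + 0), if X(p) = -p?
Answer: 20321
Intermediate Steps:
20305 + X(-2*8 + 0) = 20305 - (-2*8 + 0) = 20305 - (-16 + 0) = 20305 - 1*(-16) = 20305 + 16 = 20321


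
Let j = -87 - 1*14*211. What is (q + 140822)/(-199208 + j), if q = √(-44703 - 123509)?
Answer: -140822/202249 - 2*I*√42053/202249 ≈ -0.69628 - 0.0020279*I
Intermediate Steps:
j = -3041 (j = -87 - 14*211 = -87 - 2954 = -3041)
q = 2*I*√42053 (q = √(-168212) = 2*I*√42053 ≈ 410.14*I)
(q + 140822)/(-199208 + j) = (2*I*√42053 + 140822)/(-199208 - 3041) = (140822 + 2*I*√42053)/(-202249) = (140822 + 2*I*√42053)*(-1/202249) = -140822/202249 - 2*I*√42053/202249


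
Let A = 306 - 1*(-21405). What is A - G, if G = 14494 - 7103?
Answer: 14320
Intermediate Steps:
A = 21711 (A = 306 + 21405 = 21711)
G = 7391
A - G = 21711 - 1*7391 = 21711 - 7391 = 14320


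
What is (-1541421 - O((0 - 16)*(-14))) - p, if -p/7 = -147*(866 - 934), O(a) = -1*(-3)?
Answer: -1471452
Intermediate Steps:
O(a) = 3
p = -69972 (p = -(-1029)*(866 - 934) = -(-1029)*(-68) = -7*9996 = -69972)
(-1541421 - O((0 - 16)*(-14))) - p = (-1541421 - 1*3) - 1*(-69972) = (-1541421 - 3) + 69972 = -1541424 + 69972 = -1471452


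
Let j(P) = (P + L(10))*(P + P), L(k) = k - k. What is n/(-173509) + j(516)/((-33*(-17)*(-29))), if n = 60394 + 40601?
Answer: -31346237421/940939307 ≈ -33.314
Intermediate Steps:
L(k) = 0
j(P) = 2*P**2 (j(P) = (P + 0)*(P + P) = P*(2*P) = 2*P**2)
n = 100995
n/(-173509) + j(516)/((-33*(-17)*(-29))) = 100995/(-173509) + (2*516**2)/((-33*(-17)*(-29))) = 100995*(-1/173509) + (2*266256)/((561*(-29))) = -100995/173509 + 532512/(-16269) = -100995/173509 + 532512*(-1/16269) = -100995/173509 - 177504/5423 = -31346237421/940939307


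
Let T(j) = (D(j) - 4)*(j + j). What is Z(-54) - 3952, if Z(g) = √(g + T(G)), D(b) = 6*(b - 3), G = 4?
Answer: -3952 + I*√38 ≈ -3952.0 + 6.1644*I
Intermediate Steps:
D(b) = -18 + 6*b (D(b) = 6*(-3 + b) = -18 + 6*b)
T(j) = 2*j*(-22 + 6*j) (T(j) = ((-18 + 6*j) - 4)*(j + j) = (-22 + 6*j)*(2*j) = 2*j*(-22 + 6*j))
Z(g) = √(16 + g) (Z(g) = √(g + 4*4*(-11 + 3*4)) = √(g + 4*4*(-11 + 12)) = √(g + 4*4*1) = √(g + 16) = √(16 + g))
Z(-54) - 3952 = √(16 - 54) - 3952 = √(-38) - 3952 = I*√38 - 3952 = -3952 + I*√38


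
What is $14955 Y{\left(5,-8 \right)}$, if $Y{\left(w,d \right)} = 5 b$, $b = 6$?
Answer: $448650$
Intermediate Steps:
$Y{\left(w,d \right)} = 30$ ($Y{\left(w,d \right)} = 5 \cdot 6 = 30$)
$14955 Y{\left(5,-8 \right)} = 14955 \cdot 30 = 448650$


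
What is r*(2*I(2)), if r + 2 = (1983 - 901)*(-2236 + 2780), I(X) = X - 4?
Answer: -2354424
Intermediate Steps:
I(X) = -4 + X
r = 588606 (r = -2 + (1983 - 901)*(-2236 + 2780) = -2 + 1082*544 = -2 + 588608 = 588606)
r*(2*I(2)) = 588606*(2*(-4 + 2)) = 588606*(2*(-2)) = 588606*(-4) = -2354424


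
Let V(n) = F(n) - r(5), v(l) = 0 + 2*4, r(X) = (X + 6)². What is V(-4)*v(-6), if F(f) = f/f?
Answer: -960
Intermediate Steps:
r(X) = (6 + X)²
v(l) = 8 (v(l) = 0 + 8 = 8)
F(f) = 1
V(n) = -120 (V(n) = 1 - (6 + 5)² = 1 - 1*11² = 1 - 1*121 = 1 - 121 = -120)
V(-4)*v(-6) = -120*8 = -960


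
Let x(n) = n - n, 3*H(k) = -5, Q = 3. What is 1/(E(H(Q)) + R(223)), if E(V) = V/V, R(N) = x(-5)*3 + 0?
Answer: 1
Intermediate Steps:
H(k) = -5/3 (H(k) = (1/3)*(-5) = -5/3)
x(n) = 0
R(N) = 0 (R(N) = 0*3 + 0 = 0 + 0 = 0)
E(V) = 1
1/(E(H(Q)) + R(223)) = 1/(1 + 0) = 1/1 = 1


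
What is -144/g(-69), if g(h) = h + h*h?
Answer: -12/391 ≈ -0.030691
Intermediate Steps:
g(h) = h + h**2
-144/g(-69) = -144*(-1/(69*(1 - 69))) = -144/((-69*(-68))) = -144/4692 = -144*1/4692 = -12/391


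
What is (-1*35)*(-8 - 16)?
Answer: 840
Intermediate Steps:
(-1*35)*(-8 - 16) = -35*(-24) = 840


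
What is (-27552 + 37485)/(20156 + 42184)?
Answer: 3311/20780 ≈ 0.15934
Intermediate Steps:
(-27552 + 37485)/(20156 + 42184) = 9933/62340 = 9933*(1/62340) = 3311/20780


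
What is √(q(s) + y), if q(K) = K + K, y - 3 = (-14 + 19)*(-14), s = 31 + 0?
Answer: I*√5 ≈ 2.2361*I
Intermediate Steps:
s = 31
y = -67 (y = 3 + (-14 + 19)*(-14) = 3 + 5*(-14) = 3 - 70 = -67)
q(K) = 2*K
√(q(s) + y) = √(2*31 - 67) = √(62 - 67) = √(-5) = I*√5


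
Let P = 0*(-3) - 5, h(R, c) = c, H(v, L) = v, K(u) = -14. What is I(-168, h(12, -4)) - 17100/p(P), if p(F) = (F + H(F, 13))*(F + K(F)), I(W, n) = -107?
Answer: -197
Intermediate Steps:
P = -5 (P = 0 - 5 = -5)
p(F) = 2*F*(-14 + F) (p(F) = (F + F)*(F - 14) = (2*F)*(-14 + F) = 2*F*(-14 + F))
I(-168, h(12, -4)) - 17100/p(P) = -107 - 17100*(-1/(10*(-14 - 5))) = -107 - 17100/(2*(-5)*(-19)) = -107 - 17100/190 = -107 - 17100*1/190 = -107 - 90 = -197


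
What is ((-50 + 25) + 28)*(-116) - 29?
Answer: -377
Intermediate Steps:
((-50 + 25) + 28)*(-116) - 29 = (-25 + 28)*(-116) - 29 = 3*(-116) - 29 = -348 - 29 = -377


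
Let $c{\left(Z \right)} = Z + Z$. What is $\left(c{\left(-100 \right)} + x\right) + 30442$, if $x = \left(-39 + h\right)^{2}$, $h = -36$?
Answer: $35867$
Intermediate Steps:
$c{\left(Z \right)} = 2 Z$
$x = 5625$ ($x = \left(-39 - 36\right)^{2} = \left(-75\right)^{2} = 5625$)
$\left(c{\left(-100 \right)} + x\right) + 30442 = \left(2 \left(-100\right) + 5625\right) + 30442 = \left(-200 + 5625\right) + 30442 = 5425 + 30442 = 35867$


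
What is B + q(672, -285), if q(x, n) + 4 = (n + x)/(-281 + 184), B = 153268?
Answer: 14866221/97 ≈ 1.5326e+5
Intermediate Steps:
q(x, n) = -4 - n/97 - x/97 (q(x, n) = -4 + (n + x)/(-281 + 184) = -4 + (n + x)/(-97) = -4 + (n + x)*(-1/97) = -4 + (-n/97 - x/97) = -4 - n/97 - x/97)
B + q(672, -285) = 153268 + (-4 - 1/97*(-285) - 1/97*672) = 153268 + (-4 + 285/97 - 672/97) = 153268 - 775/97 = 14866221/97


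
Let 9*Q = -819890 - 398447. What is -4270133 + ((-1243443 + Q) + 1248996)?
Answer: -39599557/9 ≈ -4.4000e+6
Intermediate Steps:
Q = -1218337/9 (Q = (-819890 - 398447)/9 = (1/9)*(-1218337) = -1218337/9 ≈ -1.3537e+5)
-4270133 + ((-1243443 + Q) + 1248996) = -4270133 + ((-1243443 - 1218337/9) + 1248996) = -4270133 + (-12409324/9 + 1248996) = -4270133 - 1168360/9 = -39599557/9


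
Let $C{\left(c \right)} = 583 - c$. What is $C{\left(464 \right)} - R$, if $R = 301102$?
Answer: $-300983$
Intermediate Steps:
$C{\left(464 \right)} - R = \left(583 - 464\right) - 301102 = 119 - 301102 = -300983$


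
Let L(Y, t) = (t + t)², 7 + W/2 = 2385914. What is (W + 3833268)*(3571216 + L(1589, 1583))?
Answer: 116984127831304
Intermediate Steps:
W = 4771814 (W = -14 + 2*2385914 = -14 + 4771828 = 4771814)
L(Y, t) = 4*t² (L(Y, t) = (2*t)² = 4*t²)
(W + 3833268)*(3571216 + L(1589, 1583)) = (4771814 + 3833268)*(3571216 + 4*1583²) = 8605082*(3571216 + 4*2505889) = 8605082*(3571216 + 10023556) = 8605082*13594772 = 116984127831304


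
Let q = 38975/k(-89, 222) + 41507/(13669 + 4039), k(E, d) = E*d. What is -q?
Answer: -64963003/174937332 ≈ -0.37135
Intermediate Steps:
q = 64963003/174937332 (q = 38975/((-89*222)) + 41507/(13669 + 4039) = 38975/(-19758) + 41507/17708 = 38975*(-1/19758) + 41507*(1/17708) = -38975/19758 + 41507/17708 = 64963003/174937332 ≈ 0.37135)
-q = -1*64963003/174937332 = -64963003/174937332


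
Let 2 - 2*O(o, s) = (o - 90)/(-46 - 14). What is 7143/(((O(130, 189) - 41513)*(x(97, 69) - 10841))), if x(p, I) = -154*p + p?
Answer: 21429/3198307870 ≈ 6.7001e-6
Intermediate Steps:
O(o, s) = ¼ + o/120 (O(o, s) = 1 - (o - 90)/(2*(-46 - 14)) = 1 - (-90 + o)/(2*(-60)) = 1 - (-90 + o)*(-1)/(2*60) = 1 - (3/2 - o/60)/2 = 1 + (-¾ + o/120) = ¼ + o/120)
x(p, I) = -153*p
7143/(((O(130, 189) - 41513)*(x(97, 69) - 10841))) = 7143/((((¼ + (1/120)*130) - 41513)*(-153*97 - 10841))) = 7143/((((¼ + 13/12) - 41513)*(-14841 - 10841))) = 7143/(((4/3 - 41513)*(-25682))) = 7143/((-124535/3*(-25682))) = 7143/(3198307870/3) = 7143*(3/3198307870) = 21429/3198307870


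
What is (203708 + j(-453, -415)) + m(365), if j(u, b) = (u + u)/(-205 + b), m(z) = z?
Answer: 63263083/310 ≈ 2.0407e+5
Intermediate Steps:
j(u, b) = 2*u/(-205 + b) (j(u, b) = (2*u)/(-205 + b) = 2*u/(-205 + b))
(203708 + j(-453, -415)) + m(365) = (203708 + 2*(-453)/(-205 - 415)) + 365 = (203708 + 2*(-453)/(-620)) + 365 = (203708 + 2*(-453)*(-1/620)) + 365 = (203708 + 453/310) + 365 = 63149933/310 + 365 = 63263083/310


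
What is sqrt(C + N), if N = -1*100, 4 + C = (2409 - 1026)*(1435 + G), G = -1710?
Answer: I*sqrt(380429) ≈ 616.79*I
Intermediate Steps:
C = -380329 (C = -4 + (2409 - 1026)*(1435 - 1710) = -4 + 1383*(-275) = -4 - 380325 = -380329)
N = -100
sqrt(C + N) = sqrt(-380329 - 100) = sqrt(-380429) = I*sqrt(380429)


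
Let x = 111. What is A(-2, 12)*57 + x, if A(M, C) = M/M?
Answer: 168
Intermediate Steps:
A(M, C) = 1
A(-2, 12)*57 + x = 1*57 + 111 = 57 + 111 = 168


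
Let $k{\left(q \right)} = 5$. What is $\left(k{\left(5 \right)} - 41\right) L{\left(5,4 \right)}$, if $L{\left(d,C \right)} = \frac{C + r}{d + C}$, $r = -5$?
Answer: $4$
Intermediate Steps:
$L{\left(d,C \right)} = \frac{-5 + C}{C + d}$ ($L{\left(d,C \right)} = \frac{C - 5}{d + C} = \frac{-5 + C}{C + d}$)
$\left(k{\left(5 \right)} - 41\right) L{\left(5,4 \right)} = \left(5 - 41\right) \frac{-5 + 4}{4 + 5} = - 36 \cdot \frac{1}{9} \left(-1\right) = \left(-36\right) \left(- \frac{1}{9}\right) = 4$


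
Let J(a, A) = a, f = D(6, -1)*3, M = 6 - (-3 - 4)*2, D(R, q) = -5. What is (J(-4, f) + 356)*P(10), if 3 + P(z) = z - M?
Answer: -4576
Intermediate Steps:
M = 20 (M = 6 - (-7)*2 = 6 - 1*(-14) = 6 + 14 = 20)
f = -15 (f = -5*3 = -15)
P(z) = -23 + z (P(z) = -3 + (z - 1*20) = -3 + (z - 20) = -3 + (-20 + z) = -23 + z)
(J(-4, f) + 356)*P(10) = (-4 + 356)*(-23 + 10) = 352*(-13) = -4576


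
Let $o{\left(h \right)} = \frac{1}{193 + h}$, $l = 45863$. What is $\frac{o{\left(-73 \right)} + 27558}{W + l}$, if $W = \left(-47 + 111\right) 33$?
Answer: $\frac{3306961}{5757000} \approx 0.57442$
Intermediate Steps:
$W = 2112$ ($W = 64 \cdot 33 = 2112$)
$\frac{o{\left(-73 \right)} + 27558}{W + l} = \frac{\frac{1}{193 - 73} + 27558}{2112 + 45863} = \frac{\frac{1}{120} + 27558}{47975} = \left(\frac{1}{120} + 27558\right) \frac{1}{47975} = \frac{3306961}{120} \cdot \frac{1}{47975} = \frac{3306961}{5757000}$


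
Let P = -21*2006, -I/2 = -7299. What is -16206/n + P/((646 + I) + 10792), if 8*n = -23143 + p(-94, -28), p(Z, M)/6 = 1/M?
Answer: 16804089981/4217897090 ≈ 3.9840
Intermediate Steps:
I = 14598 (I = -2*(-7299) = 14598)
P = -42126
p(Z, M) = 6/M
n = -324005/112 (n = (-23143 + 6/(-28))/8 = (-23143 + 6*(-1/28))/8 = (-23143 - 3/14)/8 = (1/8)*(-324005/14) = -324005/112 ≈ -2892.9)
-16206/n + P/((646 + I) + 10792) = -16206/(-324005/112) - 42126/((646 + 14598) + 10792) = -16206*(-112/324005) - 42126/(15244 + 10792) = 1815072/324005 - 42126/26036 = 1815072/324005 - 42126*1/26036 = 1815072/324005 - 21063/13018 = 16804089981/4217897090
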